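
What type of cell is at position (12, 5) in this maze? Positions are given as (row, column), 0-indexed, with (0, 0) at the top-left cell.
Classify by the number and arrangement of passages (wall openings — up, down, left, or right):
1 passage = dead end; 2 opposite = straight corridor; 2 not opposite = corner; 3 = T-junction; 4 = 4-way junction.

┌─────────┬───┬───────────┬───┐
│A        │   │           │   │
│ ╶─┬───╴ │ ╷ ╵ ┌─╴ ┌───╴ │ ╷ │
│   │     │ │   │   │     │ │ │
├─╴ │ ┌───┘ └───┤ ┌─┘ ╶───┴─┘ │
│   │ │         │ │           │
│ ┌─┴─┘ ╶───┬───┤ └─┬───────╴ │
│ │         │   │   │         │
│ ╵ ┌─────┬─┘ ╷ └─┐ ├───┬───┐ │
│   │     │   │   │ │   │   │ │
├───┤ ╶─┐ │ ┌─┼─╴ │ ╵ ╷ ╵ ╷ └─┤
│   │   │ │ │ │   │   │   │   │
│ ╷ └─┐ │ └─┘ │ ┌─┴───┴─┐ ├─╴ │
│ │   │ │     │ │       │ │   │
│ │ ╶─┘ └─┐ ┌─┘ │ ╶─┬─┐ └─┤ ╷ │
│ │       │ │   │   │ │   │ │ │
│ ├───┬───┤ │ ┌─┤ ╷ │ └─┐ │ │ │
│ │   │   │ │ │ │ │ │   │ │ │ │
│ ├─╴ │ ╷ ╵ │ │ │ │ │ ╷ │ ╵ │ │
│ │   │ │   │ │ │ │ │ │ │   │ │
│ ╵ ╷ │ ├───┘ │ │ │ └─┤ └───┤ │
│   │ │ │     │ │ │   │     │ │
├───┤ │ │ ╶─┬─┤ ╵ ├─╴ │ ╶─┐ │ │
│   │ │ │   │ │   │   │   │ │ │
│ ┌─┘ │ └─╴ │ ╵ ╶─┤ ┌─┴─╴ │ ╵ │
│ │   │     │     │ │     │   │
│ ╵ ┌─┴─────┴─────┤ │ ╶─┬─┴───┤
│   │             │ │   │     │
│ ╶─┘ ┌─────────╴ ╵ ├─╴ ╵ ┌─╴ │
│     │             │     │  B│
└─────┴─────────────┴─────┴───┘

Checking cell at (12, 5):
Number of passages: 2
Cell type: corner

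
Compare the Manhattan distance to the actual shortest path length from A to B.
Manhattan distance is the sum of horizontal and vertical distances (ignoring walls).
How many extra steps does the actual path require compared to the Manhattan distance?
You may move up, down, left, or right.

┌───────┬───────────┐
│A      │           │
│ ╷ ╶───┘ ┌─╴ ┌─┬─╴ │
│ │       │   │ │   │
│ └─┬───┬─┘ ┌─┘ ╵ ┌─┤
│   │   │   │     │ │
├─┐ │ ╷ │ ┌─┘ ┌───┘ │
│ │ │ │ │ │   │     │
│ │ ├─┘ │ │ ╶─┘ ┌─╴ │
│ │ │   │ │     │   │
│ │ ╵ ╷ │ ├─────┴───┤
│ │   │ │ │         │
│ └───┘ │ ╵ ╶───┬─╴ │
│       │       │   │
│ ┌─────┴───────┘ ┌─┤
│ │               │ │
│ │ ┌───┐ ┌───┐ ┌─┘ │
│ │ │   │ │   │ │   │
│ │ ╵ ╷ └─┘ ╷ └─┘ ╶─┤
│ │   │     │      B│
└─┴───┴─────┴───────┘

Manhattan distance: |9 - 0| + |9 - 0| = 18
Actual path length: 46
Extra steps: 46 - 18 = 28

Solution:

┌───────┬───────────┐
│A ↓    │↱ → ↓      │
│ ╷ ╶───┘ ┌─╴ ┌─┬─╴ │
│ │↳ → → ↑│↓ ↲│ │   │
│ └─┬───┬─┘ ┌─┘ ╵ ┌─┤
│   │   │↓ ↲│     │ │
├─┐ │ ╷ │ ┌─┘ ┌───┘ │
│ │ │ │ │↓│   │     │
│ │ ├─┘ │ │ ╶─┘ ┌─╴ │
│ │ │   │↓│     │   │
│ │ ╵ ╷ │ ├─────┴───┤
│ │   │ │↓│↱ → → → ↓│
│ └───┘ │ ╵ ╶───┬─╴ │
│       │↳ ↑    │↓ ↲│
│ ┌─────┴───────┘ ┌─┤
│ │↓ ← ← ← ← ← ← ↲│ │
│ │ ┌───┐ ┌───┐ ┌─┘ │
│ │↓│↱ ↓│ │↱ ↓│ │   │
│ │ ╵ ╷ └─┘ ╷ └─┘ ╶─┤
│ │↳ ↑│↳ → ↑│↳ → → B│
└─┴───┴─────┴───────┘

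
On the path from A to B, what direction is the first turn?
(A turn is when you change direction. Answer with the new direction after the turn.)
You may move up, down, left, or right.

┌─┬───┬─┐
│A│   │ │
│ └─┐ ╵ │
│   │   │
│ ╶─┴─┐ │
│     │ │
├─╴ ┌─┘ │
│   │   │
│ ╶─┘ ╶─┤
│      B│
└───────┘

Directions: down, down, right, down, left, down, right, right, right
First turn direction: right

Solution:

┌─┬───┬─┐
│A│   │ │
│ └─┐ ╵ │
│↓  │   │
│ ╶─┴─┐ │
│↳ ↓  │ │
├─╴ ┌─┘ │
│↓ ↲│   │
│ ╶─┘ ╶─┤
│↳ → → B│
└───────┘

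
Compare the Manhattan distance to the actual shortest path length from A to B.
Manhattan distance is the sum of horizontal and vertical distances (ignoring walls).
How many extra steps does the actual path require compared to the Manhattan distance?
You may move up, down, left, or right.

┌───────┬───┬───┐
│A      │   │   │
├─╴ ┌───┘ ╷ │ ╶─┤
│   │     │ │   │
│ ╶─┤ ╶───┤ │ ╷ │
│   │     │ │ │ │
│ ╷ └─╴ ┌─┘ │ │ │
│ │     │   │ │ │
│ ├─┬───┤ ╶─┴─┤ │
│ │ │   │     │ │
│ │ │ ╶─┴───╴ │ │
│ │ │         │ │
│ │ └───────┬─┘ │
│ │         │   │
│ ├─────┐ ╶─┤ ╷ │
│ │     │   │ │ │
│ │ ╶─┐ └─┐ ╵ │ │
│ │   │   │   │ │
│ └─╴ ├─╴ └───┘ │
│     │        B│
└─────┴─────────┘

Manhattan distance: |9 - 0| + |7 - 0| = 16
Actual path length: 24
Extra steps: 24 - 16 = 8

Solution:

┌───────┬───┬───┐
│A ↓    │   │   │
├─╴ ┌───┘ ╷ │ ╶─┤
│↓ ↲│     │ │   │
│ ╶─┤ ╶───┤ │ ╷ │
│↓  │     │ │ │ │
│ ╷ └─╴ ┌─┘ │ │ │
│↓│     │   │ │ │
│ ├─┬───┤ ╶─┴─┤ │
│↓│ │   │     │ │
│ │ │ ╶─┴───╴ │ │
│↓│ │         │ │
│ │ └───────┬─┘ │
│↓│         │   │
│ ├─────┐ ╶─┤ ╷ │
│↓│↱ → ↓│   │ │ │
│ │ ╶─┐ └─┐ ╵ │ │
│↓│↑ ↰│↳ ↓│   │ │
│ └─╴ ├─╴ └───┘ │
│↳ → ↑│  ↳ → → B│
└─────┴─────────┘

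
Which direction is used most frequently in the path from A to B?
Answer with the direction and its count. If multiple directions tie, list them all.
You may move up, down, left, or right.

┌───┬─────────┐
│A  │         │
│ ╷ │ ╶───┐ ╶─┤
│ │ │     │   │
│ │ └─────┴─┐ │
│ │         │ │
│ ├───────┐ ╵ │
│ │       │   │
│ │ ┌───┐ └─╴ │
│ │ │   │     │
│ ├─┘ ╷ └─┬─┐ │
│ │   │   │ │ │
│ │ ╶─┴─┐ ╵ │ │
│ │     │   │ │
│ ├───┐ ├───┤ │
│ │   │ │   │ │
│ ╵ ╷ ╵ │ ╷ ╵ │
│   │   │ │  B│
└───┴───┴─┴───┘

Directions: right, down, down, right, right, right, right, down, right, down, down, down, down, down
Counts: {'right': 6, 'down': 8}
Most common: down (8 times)

Solution:

┌───┬─────────┐
│A ↓│         │
│ ╷ │ ╶───┐ ╶─┤
│ │↓│     │   │
│ │ └─────┴─┐ │
│ │↳ → → → ↓│ │
│ ├───────┐ ╵ │
│ │       │↳ ↓│
│ │ ┌───┐ └─╴ │
│ │ │   │    ↓│
│ ├─┘ ╷ └─┬─┐ │
│ │   │   │ │↓│
│ │ ╶─┴─┐ ╵ │ │
│ │     │   │↓│
│ ├───┐ ├───┤ │
│ │   │ │   │↓│
│ ╵ ╷ ╵ │ ╷ ╵ │
│   │   │ │  B│
└───┴───┴─┴───┘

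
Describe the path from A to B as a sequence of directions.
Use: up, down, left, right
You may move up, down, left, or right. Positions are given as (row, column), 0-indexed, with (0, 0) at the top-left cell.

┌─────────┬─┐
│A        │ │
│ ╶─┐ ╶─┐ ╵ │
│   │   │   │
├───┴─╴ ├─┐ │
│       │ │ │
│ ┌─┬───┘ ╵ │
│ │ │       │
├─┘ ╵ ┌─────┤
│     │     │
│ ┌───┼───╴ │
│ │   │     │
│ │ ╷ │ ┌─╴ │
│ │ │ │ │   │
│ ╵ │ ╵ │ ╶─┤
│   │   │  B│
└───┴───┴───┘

Finding the path and converting it to directions:
Path through cells: (0,0) → (0,1) → (0,2) → (0,3) → (0,4) → (1,4) → (1,5) → (2,5) → (3,5) → (3,4) → (3,3) → (3,2) → (4,2) → (4,1) → (4,0) → (5,0) → (6,0) → (7,0) → (7,1) → (6,1) → (5,1) → (5,2) → (6,2) → (7,2) → (7,3) → (6,3) → (5,3) → (5,4) → (5,5) → (6,5) → (6,4) → (7,4) → (7,5)
Directions: right, right, right, right, down, right, down, down, left, left, left, down, left, left, down, down, down, right, up, up, right, down, down, right, up, up, right, right, down, left, down, right

Solution:

┌─────────┬─┐
│A → → → ↓│ │
│ ╶─┐ ╶─┐ ╵ │
│   │   │↳ ↓│
├───┴─╴ ├─┐ │
│       │ │↓│
│ ┌─┬───┘ ╵ │
│ │ │↓ ← ← ↲│
├─┘ ╵ ┌─────┤
│↓ ← ↲│     │
│ ┌───┼───╴ │
│↓│↱ ↓│↱ → ↓│
│ │ ╷ │ ┌─╴ │
│↓│↑│↓│↑│↓ ↲│
│ ╵ │ ╵ │ ╶─┤
│↳ ↑│↳ ↑│↳ B│
└───┴───┴───┘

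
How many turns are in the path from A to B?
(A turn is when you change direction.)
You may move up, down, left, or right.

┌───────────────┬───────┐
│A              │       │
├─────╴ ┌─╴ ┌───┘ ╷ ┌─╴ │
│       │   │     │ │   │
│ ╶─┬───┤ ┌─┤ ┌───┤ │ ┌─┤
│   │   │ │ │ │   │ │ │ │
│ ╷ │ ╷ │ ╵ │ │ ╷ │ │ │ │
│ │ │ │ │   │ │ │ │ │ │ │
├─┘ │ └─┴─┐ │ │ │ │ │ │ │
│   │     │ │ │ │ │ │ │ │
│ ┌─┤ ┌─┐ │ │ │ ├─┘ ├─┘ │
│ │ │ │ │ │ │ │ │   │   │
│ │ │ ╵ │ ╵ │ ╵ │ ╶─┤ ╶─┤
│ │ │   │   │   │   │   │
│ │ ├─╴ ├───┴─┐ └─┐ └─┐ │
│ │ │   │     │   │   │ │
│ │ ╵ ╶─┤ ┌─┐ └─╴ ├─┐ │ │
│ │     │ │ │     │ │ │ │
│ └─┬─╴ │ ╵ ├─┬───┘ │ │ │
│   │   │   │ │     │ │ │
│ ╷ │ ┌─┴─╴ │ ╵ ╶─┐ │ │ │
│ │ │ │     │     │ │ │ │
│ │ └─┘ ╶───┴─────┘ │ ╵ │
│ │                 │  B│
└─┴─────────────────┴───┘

Directions: right, right, right, down, left, left, left, down, right, down, down, left, down, down, down, down, down, right, down, down, right, right, up, right, right, up, left, up, up, right, right, down, right, right, up, left, up, left, up, up, up, up, up, right, right, up, right, down, down, down, down, down, left, down, right, down, right, down, down, down, down, right
Number of turns: 34

Solution:

┌───────────────┬───────┐
│A → → ↓        │↱ ↓    │
├─────╴ ┌─╴ ┌───┘ ╷ ┌─╴ │
│↓ ← ← ↲│   │↱ → ↑│↓│   │
│ ╶─┬───┤ ┌─┤ ┌───┤ │ ┌─┤
│↳ ↓│   │ │ │↑│   │↓│ │ │
│ ╷ │ ╷ │ ╵ │ │ ╷ │ │ │ │
│ │↓│ │ │   │↑│ │ │↓│ │ │
├─┘ │ └─┴─┐ │ │ │ │ │ │ │
│↓ ↲│     │ │↑│ │ │↓│ │ │
│ ┌─┤ ┌─┐ │ │ │ ├─┘ ├─┘ │
│↓│ │ │ │ │ │↑│ │↓ ↲│   │
│ │ │ ╵ │ ╵ │ ╵ │ ╶─┤ ╶─┤
│↓│ │   │   │↑ ↰│↳ ↓│   │
│ │ ├─╴ ├───┴─┐ └─┐ └─┐ │
│↓│ │   │↱ → ↓│↑ ↰│↳ ↓│ │
│ │ ╵ ╶─┤ ┌─┐ └─╴ ├─┐ │ │
│↓│     │↑│ │↳ → ↑│ │↓│ │
│ └─┬─╴ │ ╵ ├─┬───┘ │ │ │
│↳ ↓│   │↑ ↰│ │     │↓│ │
│ ╷ │ ┌─┴─╴ │ ╵ ╶─┐ │ │ │
│ │↓│ │↱ → ↑│     │ │↓│ │
│ │ └─┘ ╶───┴─────┘ │ ╵ │
│ │↳ → ↑            │↳ B│
└─┴─────────────────┴───┘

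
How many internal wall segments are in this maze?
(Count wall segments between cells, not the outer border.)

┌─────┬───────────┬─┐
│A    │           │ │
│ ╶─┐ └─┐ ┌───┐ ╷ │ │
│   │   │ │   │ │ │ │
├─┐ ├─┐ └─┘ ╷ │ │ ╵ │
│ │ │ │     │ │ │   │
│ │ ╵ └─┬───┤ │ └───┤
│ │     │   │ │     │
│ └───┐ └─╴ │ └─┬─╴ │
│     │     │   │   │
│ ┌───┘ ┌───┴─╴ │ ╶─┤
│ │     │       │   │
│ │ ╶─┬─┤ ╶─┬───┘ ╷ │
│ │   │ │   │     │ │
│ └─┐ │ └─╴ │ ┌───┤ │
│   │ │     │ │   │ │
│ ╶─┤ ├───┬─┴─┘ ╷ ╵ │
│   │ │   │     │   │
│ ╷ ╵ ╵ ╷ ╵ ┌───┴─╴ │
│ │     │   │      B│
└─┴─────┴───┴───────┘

Counting internal wall segments:
Total internal walls: 81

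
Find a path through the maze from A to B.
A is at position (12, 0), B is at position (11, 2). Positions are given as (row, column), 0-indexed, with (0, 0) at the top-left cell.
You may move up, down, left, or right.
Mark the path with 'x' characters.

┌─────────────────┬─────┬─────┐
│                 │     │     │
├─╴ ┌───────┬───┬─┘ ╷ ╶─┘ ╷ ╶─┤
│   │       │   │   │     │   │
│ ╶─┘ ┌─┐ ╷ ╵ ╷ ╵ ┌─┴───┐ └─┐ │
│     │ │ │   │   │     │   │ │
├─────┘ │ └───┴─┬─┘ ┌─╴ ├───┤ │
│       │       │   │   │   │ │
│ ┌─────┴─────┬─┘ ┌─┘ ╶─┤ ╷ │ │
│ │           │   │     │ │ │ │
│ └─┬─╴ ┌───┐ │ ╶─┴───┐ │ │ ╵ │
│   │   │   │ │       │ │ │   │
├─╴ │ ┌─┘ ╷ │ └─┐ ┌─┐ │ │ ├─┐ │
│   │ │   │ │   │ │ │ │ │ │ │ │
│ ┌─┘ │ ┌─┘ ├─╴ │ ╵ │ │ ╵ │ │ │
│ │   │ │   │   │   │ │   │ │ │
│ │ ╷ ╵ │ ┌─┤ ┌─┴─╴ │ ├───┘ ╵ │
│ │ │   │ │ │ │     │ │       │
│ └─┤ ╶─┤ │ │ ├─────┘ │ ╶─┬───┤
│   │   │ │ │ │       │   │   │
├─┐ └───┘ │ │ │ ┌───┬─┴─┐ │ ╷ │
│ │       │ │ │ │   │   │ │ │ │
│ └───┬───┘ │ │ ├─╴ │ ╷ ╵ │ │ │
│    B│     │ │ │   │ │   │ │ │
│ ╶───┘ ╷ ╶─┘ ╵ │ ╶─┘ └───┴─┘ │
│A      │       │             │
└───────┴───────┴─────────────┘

Finding the shortest path from (12, 0) to (11, 2):
Path length: 3 steps
Directions: up → right → right

Solution:

┌─────────────────┬─────┬─────┐
│                 │     │     │
├─╴ ┌───────┬───┬─┘ ╷ ╶─┘ ╷ ╶─┤
│   │       │   │   │     │   │
│ ╶─┘ ┌─┐ ╷ ╵ ╷ ╵ ┌─┴───┐ └─┐ │
│     │ │ │   │   │     │   │ │
├─────┘ │ └───┴─┬─┘ ┌─╴ ├───┤ │
│       │       │   │   │   │ │
│ ┌─────┴─────┬─┘ ┌─┘ ╶─┤ ╷ │ │
│ │           │   │     │ │ │ │
│ └─┬─╴ ┌───┐ │ ╶─┴───┐ │ │ ╵ │
│   │   │   │ │       │ │ │   │
├─╴ │ ┌─┘ ╷ │ └─┐ ┌─┐ │ │ ├─┐ │
│   │ │   │ │   │ │ │ │ │ │ │ │
│ ┌─┘ │ ┌─┘ ├─╴ │ ╵ │ │ ╵ │ │ │
│ │   │ │   │   │   │ │   │ │ │
│ │ ╷ ╵ │ ┌─┤ ┌─┴─╴ │ ├───┘ ╵ │
│ │ │   │ │ │ │     │ │       │
│ └─┤ ╶─┤ │ │ ├─────┘ │ ╶─┬───┤
│   │   │ │ │ │       │   │   │
├─┐ └───┘ │ │ │ ┌───┬─┴─┐ │ ╷ │
│ │       │ │ │ │   │   │ │ │ │
│ └───┬───┘ │ │ ├─╴ │ ╷ ╵ │ │ │
│x x B│     │ │ │   │ │   │ │ │
│ ╶───┘ ╷ ╶─┘ ╵ │ ╶─┘ └───┴─┘ │
│A      │       │             │
└───────┴───────┴─────────────┘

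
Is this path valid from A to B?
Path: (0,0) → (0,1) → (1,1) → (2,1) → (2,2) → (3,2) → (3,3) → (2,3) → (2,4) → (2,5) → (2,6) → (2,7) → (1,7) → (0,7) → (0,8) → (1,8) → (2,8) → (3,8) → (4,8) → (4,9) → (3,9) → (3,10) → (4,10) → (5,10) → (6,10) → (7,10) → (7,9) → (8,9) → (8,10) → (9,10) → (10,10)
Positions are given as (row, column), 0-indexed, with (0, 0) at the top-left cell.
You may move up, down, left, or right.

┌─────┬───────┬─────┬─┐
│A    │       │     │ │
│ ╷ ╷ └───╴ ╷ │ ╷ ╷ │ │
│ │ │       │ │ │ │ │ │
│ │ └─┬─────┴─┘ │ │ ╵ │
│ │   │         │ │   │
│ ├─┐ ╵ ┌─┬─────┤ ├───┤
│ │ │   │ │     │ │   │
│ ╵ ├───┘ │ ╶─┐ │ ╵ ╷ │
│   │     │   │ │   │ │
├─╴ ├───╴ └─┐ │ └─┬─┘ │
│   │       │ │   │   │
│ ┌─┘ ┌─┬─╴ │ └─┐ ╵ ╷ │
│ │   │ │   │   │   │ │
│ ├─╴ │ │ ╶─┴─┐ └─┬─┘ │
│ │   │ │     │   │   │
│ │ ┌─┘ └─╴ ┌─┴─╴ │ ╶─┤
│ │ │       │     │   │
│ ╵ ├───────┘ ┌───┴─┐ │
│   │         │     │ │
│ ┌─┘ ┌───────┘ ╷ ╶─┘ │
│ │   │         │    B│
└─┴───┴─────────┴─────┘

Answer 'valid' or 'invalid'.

Checking path validity:
Result: All consecutive moves are passable.

valid

Correct solution:

┌─────┬───────┬─────┬─┐
│A ↓  │       │↱ ↓  │ │
│ ╷ ╷ └───╴ ╷ │ ╷ ╷ │ │
│ │↓│       │ │↑│↓│ │ │
│ │ └─┬─────┴─┘ │ │ ╵ │
│ │↳ ↓│↱ → → → ↑│↓│   │
│ ├─┐ ╵ ┌─┬─────┤ ├───┤
│ │ │↳ ↑│ │     │↓│↱ ↓│
│ ╵ ├───┘ │ ╶─┐ │ ╵ ╷ │
│   │     │   │ │↳ ↑│↓│
├─╴ ├───╴ └─┐ │ └─┬─┘ │
│   │       │ │   │  ↓│
│ ┌─┘ ┌─┬─╴ │ └─┐ ╵ ╷ │
│ │   │ │   │   │   │↓│
│ ├─╴ │ │ ╶─┴─┐ └─┬─┘ │
│ │   │ │     │   │↓ ↲│
│ │ ┌─┘ └─╴ ┌─┴─╴ │ ╶─┤
│ │ │       │     │↳ ↓│
│ ╵ ├───────┘ ┌───┴─┐ │
│   │         │     │↓│
│ ┌─┘ ┌───────┘ ╷ ╶─┘ │
│ │   │         │    B│
└─┴───┴─────────┴─────┘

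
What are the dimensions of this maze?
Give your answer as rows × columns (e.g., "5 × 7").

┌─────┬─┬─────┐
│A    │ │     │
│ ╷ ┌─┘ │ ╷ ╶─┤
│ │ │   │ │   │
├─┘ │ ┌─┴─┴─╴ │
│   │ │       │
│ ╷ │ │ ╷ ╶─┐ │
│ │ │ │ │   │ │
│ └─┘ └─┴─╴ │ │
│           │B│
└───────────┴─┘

Counting the maze dimensions:
Rows (vertical): 5
Columns (horizontal): 7
Dimensions: 5 × 7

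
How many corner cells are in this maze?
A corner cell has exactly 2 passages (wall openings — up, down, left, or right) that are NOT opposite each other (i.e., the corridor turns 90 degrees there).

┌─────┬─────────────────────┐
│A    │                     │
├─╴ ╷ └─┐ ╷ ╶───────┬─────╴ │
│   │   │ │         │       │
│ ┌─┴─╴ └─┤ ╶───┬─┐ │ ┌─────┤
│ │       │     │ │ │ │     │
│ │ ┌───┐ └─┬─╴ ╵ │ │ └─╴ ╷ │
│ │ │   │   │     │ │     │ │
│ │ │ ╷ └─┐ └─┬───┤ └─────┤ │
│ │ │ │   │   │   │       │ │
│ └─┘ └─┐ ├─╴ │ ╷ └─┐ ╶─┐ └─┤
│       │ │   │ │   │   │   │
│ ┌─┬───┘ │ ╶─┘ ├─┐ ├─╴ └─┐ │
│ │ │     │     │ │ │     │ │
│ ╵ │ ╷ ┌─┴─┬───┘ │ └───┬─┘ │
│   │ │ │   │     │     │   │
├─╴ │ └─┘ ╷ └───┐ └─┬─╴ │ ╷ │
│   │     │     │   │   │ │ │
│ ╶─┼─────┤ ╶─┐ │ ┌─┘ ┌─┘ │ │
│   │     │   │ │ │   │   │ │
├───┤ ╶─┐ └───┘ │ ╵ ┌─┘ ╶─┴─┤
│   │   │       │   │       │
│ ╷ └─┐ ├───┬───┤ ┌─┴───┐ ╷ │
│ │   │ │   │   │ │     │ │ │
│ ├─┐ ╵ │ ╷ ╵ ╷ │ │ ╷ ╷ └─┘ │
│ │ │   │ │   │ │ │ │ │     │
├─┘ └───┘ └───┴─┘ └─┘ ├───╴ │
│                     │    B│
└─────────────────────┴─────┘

Counting corner cells (2 non-opposite passages):
Total corners: 85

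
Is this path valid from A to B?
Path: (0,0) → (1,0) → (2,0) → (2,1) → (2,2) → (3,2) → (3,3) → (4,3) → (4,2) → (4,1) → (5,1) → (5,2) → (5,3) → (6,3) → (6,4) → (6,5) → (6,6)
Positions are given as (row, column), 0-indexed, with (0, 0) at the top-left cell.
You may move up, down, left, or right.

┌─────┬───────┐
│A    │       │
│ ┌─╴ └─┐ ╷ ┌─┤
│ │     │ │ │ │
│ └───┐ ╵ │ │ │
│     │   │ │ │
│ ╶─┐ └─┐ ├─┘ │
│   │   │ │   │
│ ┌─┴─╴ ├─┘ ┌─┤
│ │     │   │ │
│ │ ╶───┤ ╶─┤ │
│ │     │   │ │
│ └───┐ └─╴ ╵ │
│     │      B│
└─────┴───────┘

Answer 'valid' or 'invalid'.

Checking path validity:
Result: All consecutive moves are passable.

valid

Correct solution:

┌─────┬───────┐
│A    │       │
│ ┌─╴ └─┐ ╷ ┌─┤
│↓│     │ │ │ │
│ └───┐ ╵ │ │ │
│↳ → ↓│   │ │ │
│ ╶─┐ └─┐ ├─┘ │
│   │↳ ↓│ │   │
│ ┌─┴─╴ ├─┘ ┌─┤
│ │↓ ← ↲│   │ │
│ │ ╶───┤ ╶─┤ │
│ │↳ → ↓│   │ │
│ └───┐ └─╴ ╵ │
│     │↳ → → B│
└─────┴───────┘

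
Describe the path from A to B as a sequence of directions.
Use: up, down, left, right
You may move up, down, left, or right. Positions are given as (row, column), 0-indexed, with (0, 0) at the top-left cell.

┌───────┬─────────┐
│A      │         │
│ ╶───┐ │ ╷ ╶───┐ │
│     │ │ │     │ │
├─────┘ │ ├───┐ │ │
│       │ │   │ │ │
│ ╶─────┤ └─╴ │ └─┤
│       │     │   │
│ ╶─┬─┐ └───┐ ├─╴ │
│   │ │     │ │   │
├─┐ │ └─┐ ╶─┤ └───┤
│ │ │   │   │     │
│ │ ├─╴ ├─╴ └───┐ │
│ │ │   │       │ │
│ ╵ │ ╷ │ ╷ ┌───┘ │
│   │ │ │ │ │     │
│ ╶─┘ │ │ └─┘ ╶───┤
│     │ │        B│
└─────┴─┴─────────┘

Finding the path and converting it to directions:
Path through cells: (0,0) → (0,1) → (0,2) → (0,3) → (1,3) → (2,3) → (2,2) → (2,1) → (2,0) → (3,0) → (3,1) → (3,2) → (3,3) → (4,3) → (4,4) → (5,4) → (5,5) → (6,5) → (6,4) → (7,4) → (8,4) → (8,5) → (8,6) → (8,7) → (8,8)
Directions: right, right, right, down, down, left, left, left, down, right, right, right, down, right, down, right, down, left, down, down, right, right, right, right

Solution:

┌───────┬─────────┐
│A → → ↓│         │
│ ╶───┐ │ ╷ ╶───┐ │
│     │↓│ │     │ │
├─────┘ │ ├───┐ │ │
│↓ ← ← ↲│ │   │ │ │
│ ╶─────┤ └─╴ │ └─┤
│↳ → → ↓│     │   │
│ ╶─┬─┐ └───┐ ├─╴ │
│   │ │↳ ↓  │ │   │
├─┐ │ └─┐ ╶─┤ └───┤
│ │ │   │↳ ↓│     │
│ │ ├─╴ ├─╴ └───┐ │
│ │ │   │↓ ↲    │ │
│ ╵ │ ╷ │ ╷ ┌───┘ │
│   │ │ │↓│ │     │
│ ╶─┘ │ │ └─┘ ╶───┤
│     │ │↳ → → → B│
└─────┴─┴─────────┘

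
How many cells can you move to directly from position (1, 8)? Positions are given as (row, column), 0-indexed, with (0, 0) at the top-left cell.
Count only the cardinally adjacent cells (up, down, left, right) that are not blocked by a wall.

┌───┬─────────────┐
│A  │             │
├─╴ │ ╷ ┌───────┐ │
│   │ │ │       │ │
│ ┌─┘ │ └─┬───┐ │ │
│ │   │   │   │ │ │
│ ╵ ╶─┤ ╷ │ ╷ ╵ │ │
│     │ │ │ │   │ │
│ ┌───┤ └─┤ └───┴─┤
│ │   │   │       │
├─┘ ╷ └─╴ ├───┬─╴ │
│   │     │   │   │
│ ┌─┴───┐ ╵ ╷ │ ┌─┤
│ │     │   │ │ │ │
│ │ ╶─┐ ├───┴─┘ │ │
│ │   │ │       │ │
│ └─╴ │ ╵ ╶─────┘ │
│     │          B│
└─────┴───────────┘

Checking passable neighbors of (1, 8):
Neighbors: (0, 8), (2, 8)
Count: 2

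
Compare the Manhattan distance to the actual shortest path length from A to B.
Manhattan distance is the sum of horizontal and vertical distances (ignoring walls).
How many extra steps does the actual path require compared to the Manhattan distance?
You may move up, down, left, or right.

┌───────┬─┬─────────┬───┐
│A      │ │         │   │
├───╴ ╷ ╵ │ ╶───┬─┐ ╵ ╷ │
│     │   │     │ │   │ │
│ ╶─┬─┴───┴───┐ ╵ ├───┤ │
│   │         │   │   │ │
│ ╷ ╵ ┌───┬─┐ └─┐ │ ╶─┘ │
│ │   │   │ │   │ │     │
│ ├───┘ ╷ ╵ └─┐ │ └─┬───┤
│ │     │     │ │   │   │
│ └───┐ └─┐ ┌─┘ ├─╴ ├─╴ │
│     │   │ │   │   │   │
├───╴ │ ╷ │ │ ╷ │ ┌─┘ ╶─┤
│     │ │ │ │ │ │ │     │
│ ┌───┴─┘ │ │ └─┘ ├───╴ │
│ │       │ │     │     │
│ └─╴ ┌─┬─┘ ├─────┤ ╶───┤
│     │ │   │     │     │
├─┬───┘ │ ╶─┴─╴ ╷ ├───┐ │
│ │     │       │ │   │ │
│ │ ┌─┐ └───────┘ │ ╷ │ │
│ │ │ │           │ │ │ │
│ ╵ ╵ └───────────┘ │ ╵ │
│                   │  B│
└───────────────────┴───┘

Manhattan distance: |11 - 0| + |11 - 0| = 22
Actual path length: 66
Extra steps: 66 - 22 = 44

Solution:

┌───────┬─┬─────────┬───┐
│A → ↓  │ │         │   │
├───╴ ╷ ╵ │ ╶───┬─┐ ╵ ╷ │
│↓ ← ↲│   │     │ │   │ │
│ ╶─┬─┴───┴───┐ ╵ ├───┤ │
│↓  │         │   │   │ │
│ ╷ ╵ ┌───┬─┐ └─┐ │ ╶─┘ │
│↓│   │↱ ↓│ │   │ │     │
│ ├───┘ ╷ ╵ └─┐ │ └─┬───┤
│↓│    ↑│↳ ↓  │ │   │   │
│ └───┐ └─┐ ┌─┘ ├─╴ ├─╴ │
│↳ → ↓│↑ ↰│↓│   │   │   │
├───╴ │ ╷ │ │ ╷ │ ┌─┘ ╶─┤
│↓ ← ↲│ │↑│↓│ │ │ │     │
│ ┌───┴─┘ │ │ └─┘ ├───╴ │
│↓│  ↱ → ↑│↓│     │     │
│ └─╴ ┌─┬─┘ ├─────┤ ╶───┤
│↳ → ↑│ │↓ ↲│  ↱ ↓│     │
├─┬───┘ │ ╶─┴─╴ ╷ ├───┐ │
│ │↓ ← ↰│↳ → → ↑│↓│↱ ↓│ │
│ │ ┌─┐ └───────┘ │ ╷ │ │
│ │↓│ │↑ ← ← ← ← ↲│↑│↓│ │
│ ╵ ╵ └───────────┘ │ ╵ │
│  ↳ → → → → → → → ↑│↳ B│
└───────────────────┴───┘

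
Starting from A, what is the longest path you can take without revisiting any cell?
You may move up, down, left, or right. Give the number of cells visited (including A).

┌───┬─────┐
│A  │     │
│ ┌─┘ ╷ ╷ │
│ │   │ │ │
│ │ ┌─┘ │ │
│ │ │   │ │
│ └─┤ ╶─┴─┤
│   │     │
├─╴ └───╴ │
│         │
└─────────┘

Finding longest simple path using DFS:
Start: (0, 0)
Longest path visits 20 cells
Path: A → down → down → down → right → down → right → right → right → up → left → left → up → right → up → up → left → down → left → down

Solution:

┌───┬─────┐
│A  │↓ ↰  │
│ ┌─┘ ╷ ╷ │
│↓│↓ ↲│↑│ │
│ │ ┌─┘ │ │
│↓│B│↱ ↑│ │
│ └─┤ ╶─┴─┤
│↳ ↓│↑ ← ↰│
├─╴ └───╴ │
│  ↳ → → ↑│
└─────────┘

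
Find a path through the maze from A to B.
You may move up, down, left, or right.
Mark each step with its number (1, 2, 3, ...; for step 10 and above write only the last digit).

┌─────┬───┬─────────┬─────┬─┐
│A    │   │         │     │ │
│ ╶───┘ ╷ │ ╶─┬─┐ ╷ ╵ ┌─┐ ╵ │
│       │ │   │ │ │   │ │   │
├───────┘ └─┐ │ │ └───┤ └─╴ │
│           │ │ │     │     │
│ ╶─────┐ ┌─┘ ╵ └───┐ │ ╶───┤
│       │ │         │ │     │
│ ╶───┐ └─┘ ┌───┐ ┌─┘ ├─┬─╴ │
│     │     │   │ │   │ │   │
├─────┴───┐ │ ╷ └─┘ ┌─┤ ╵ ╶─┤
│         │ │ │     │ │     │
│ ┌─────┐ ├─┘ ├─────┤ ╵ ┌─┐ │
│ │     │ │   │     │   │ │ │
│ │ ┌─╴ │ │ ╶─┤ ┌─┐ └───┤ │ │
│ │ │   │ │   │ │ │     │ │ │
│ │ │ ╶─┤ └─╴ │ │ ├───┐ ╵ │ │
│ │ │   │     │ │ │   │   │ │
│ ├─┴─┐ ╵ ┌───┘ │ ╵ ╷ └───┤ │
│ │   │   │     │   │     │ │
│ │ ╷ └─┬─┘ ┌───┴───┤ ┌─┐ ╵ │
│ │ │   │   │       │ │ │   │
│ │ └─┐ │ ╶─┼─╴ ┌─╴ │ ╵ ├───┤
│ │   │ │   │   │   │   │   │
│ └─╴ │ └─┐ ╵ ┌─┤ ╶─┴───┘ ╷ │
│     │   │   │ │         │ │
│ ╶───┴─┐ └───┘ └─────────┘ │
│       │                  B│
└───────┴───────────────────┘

Finding the shortest path through the maze:
Path length: 84 steps
Directions: down → right → right → right → up → right → down → down → left → left → left → left → down → right → right → right → down → right → right → up → right → up → up → left → up → right → right → right → down → down → right → right → down → down → left → down → left → left → up → left → down → down → left → down → right → down → left → left → up → up → up → left → left → left → left → down → down → down → down → down → down → down → right → right → up → left → up → up → right → down → right → down → down → right → down → right → right → right → right → right → right → right → right → right

Solution:

┌─────┬───┬─────────┬─────┬─┐
│A    │5 6│5 6 7 8  │     │ │
│ ╶───┘ ╷ │ ╶─┬─┐ ╷ ╵ ┌─┐ ╵ │
│1 2 3 4│7│4 3│ │9│   │ │   │
├───────┘ └─┐ │ │ └───┤ └─╴ │
│2 1 0 9 8  │2│ │0 1 2│     │
│ ╶─────┐ ┌─┘ ╵ └───┐ │ ╶───┤
│3 4 5 6│ │0 1      │3│     │
│ ╶───┐ └─┘ ┌───┐ ┌─┘ ├─┬─╴ │
│     │7 8 9│0 9│ │5 4│ │   │
├─────┴───┐ │ ╷ └─┘ ┌─┤ ╵ ╶─┤
│5 4 3 2 1│ │1│8 7 6│ │     │
│ ┌─────┐ ├─┘ ├─────┤ ╵ ┌─┐ │
│6│     │0│3 2│     │   │ │ │
│ │ ┌─╴ │ │ ╶─┤ ┌─┐ └───┤ │ │
│7│ │   │9│4 5│ │ │     │ │ │
│ │ │ ╶─┤ └─╴ │ │ ├───┐ ╵ │ │
│8│ │   │8 7 6│ │ │   │   │ │
│ ├─┴─┐ ╵ ┌───┘ │ ╵ ╷ └───┤ │
│9│8 9│   │     │   │     │ │
│ │ ╷ └─┬─┘ ┌───┴───┤ ┌─┐ ╵ │
│0│7│0 1│   │       │ │ │   │
│ │ └─┐ │ ╶─┼─╴ ┌─╴ │ ╵ ├───┤
│1│6 5│2│   │   │   │   │   │
│ └─╴ │ └─┐ ╵ ┌─┤ ╶─┴───┘ ╷ │
│2 3 4│3 4│   │ │         │ │
│ ╶───┴─┐ └───┘ └─────────┘ │
│       │5 6 7 8 9 0 1 2 3 B│
└───────┴───────────────────┘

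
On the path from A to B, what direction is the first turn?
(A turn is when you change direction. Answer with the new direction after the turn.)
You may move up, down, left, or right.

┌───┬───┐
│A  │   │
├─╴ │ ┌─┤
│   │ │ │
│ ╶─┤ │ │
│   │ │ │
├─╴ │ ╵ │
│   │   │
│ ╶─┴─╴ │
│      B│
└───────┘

Directions: right, down, left, down, right, down, left, down, right, right, right
First turn direction: down

Solution:

┌───┬───┐
│A ↓│   │
├─╴ │ ┌─┤
│↓ ↲│ │ │
│ ╶─┤ │ │
│↳ ↓│ │ │
├─╴ │ ╵ │
│↓ ↲│   │
│ ╶─┴─╴ │
│↳ → → B│
└───────┘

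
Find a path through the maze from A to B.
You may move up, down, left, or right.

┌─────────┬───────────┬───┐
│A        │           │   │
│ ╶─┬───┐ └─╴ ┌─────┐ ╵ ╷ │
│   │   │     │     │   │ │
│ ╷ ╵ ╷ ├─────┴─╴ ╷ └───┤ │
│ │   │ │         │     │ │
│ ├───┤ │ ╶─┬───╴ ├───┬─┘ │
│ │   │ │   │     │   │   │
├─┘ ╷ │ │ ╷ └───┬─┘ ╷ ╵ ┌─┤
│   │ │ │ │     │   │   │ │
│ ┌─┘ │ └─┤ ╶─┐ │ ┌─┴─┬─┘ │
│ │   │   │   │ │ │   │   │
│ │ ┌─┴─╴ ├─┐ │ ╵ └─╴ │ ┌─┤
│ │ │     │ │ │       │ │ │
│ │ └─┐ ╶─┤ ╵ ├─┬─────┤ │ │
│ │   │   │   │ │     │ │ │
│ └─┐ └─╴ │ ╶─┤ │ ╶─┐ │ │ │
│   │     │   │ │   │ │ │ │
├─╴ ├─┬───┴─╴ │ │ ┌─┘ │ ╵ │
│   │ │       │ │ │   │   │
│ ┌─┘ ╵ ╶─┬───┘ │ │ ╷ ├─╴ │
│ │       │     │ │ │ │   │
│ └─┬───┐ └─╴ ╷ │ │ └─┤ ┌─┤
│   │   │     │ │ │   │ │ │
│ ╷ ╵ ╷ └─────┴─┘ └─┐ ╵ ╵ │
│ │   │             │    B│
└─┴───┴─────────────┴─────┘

Finding the shortest path through the maze:
Path length: 64 steps
Directions: down → right → down → right → up → right → down → down → down → down → right → down → left → down → right → down → left → left → up → left → up → up → right → up → up → left → down → left → down → down → down → down → right → down → left → down → down → right → down → right → up → right → down → right → right → right → right → right → up → up → up → up → up → right → right → down → down → left → down → down → right → down → right → right

Solution:

┌─────────┬───────────┬───┐
│A        │           │   │
│ ╶─┬───┐ └─╴ ┌─────┐ ╵ ╷ │
│↳ ↓│↱ ↓│     │     │   │ │
│ ╷ ╵ ╷ ├─────┴─╴ ╷ └───┤ │
│ │↳ ↑│↓│         │     │ │
│ ├───┤ │ ╶─┬───╴ ├───┬─┘ │
│ │↓ ↰│↓│   │     │   │   │
├─┘ ╷ │ │ ╷ └───┬─┘ ╷ ╵ ┌─┤
│↓ ↲│↑│↓│ │     │   │   │ │
│ ┌─┘ │ └─┤ ╶─┐ │ ┌─┴─┬─┘ │
│↓│↱ ↑│↳ ↓│   │ │ │   │   │
│ │ ┌─┴─╴ ├─┐ │ ╵ └─╴ │ ┌─┤
│↓│↑│  ↓ ↲│ │ │       │ │ │
│ │ └─┐ ╶─┤ ╵ ├─┬─────┤ │ │
│↓│↑ ↰│↳ ↓│   │ │↱ → ↓│ │ │
│ └─┐ └─╴ │ ╶─┤ │ ╶─┐ │ │ │
│↳ ↓│↑ ← ↲│   │ │↑  │↓│ │ │
├─╴ ├─┬───┴─╴ │ │ ┌─┘ │ ╵ │
│↓ ↲│ │       │ │↑│↓ ↲│   │
│ ┌─┘ ╵ ╶─┬───┘ │ │ ╷ ├─╴ │
│↓│       │     │↑│↓│ │   │
│ └─┬───┐ └─╴ ╷ │ │ └─┤ ┌─┤
│↳ ↓│↱ ↓│     │ │↑│↳ ↓│ │ │
│ ╷ ╵ ╷ └─────┴─┘ └─┐ ╵ ╵ │
│ │↳ ↑│↳ → → → → ↑  │↳ → B│
└─┴───┴─────────────┴─────┘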